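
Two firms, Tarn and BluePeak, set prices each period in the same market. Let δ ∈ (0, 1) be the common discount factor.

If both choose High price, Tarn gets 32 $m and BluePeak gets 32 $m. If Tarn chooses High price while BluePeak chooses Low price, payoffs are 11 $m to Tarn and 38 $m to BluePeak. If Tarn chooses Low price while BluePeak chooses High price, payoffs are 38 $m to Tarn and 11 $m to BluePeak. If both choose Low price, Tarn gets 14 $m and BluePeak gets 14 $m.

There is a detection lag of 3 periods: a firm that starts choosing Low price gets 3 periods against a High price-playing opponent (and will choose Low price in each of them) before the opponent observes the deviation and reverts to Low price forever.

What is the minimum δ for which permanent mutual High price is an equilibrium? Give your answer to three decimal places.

The best deviation is to choose Low price for all 3 undetected periods, earning 38 each, then 14 forever once detected.
Deviation value: 38(1−δ^3)/(1−δ) + 14δ^3/(1−δ); cooperation value: 32/(1−δ).
IC: 32 ≥ 38(1−δ^3) + 14δ^3 = 38 − 24δ^3.
So δ^3 ≥ 6/24 = 1/4, giving δ ≥ (1/4)^(1/3) ≈ 0.630.

0.630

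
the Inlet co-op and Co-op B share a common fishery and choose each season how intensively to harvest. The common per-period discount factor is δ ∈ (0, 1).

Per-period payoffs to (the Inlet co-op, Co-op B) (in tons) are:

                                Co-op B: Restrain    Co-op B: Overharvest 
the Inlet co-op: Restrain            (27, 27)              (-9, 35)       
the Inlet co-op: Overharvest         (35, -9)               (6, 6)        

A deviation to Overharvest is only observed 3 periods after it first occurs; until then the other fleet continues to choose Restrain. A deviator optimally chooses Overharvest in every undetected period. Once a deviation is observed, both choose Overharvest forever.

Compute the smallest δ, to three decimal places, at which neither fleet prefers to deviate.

0.651

Deviating for the 3 undetected periods gains 35−27 = 8 per period over cooperation, then loses 27−6 = 21 per period forever once punishment starts.
Gain: 8(1 + δ + … + δ^2); loss: 21·δ^3/(1−δ).
No profitable deviation ⇔ 8(1−δ^3) ≤ 21·δ^3, i.e. δ^3 ≥ 8/(8+21) = 8/29.
Hence δ ≥ (8/29)^(1/3) ≈ 0.651.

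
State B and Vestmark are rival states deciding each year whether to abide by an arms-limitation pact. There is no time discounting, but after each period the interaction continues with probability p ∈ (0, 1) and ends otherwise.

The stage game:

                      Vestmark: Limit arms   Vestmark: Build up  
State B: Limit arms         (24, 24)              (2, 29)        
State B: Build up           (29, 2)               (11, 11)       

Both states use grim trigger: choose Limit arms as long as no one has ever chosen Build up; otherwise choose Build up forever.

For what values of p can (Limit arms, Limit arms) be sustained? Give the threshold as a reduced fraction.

With no time discounting, the continuation probability p plays the role of the discount factor.
Grim-trigger IC: 24/(1−p) ≥ 29 + 11p/(1−p) ⇒ p ≥ (29−24)/(29−11) = 5/18.

5/18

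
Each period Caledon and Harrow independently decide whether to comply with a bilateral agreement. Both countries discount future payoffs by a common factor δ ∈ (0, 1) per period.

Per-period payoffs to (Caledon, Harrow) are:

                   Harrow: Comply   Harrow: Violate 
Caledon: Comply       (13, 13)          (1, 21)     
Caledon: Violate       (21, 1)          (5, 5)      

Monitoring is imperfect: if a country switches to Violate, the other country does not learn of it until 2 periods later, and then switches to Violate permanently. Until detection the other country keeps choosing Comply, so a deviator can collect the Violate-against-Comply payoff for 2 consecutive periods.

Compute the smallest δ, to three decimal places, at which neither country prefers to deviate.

A deviator earns 21 for 2 periods, then 5 forever; cooperating earns 13 forever. Multiplying the IC by (1−δ):
13 ≥ 21(1−δ^2) + 5δ^2, so 16·δ^2 ≥ 8 and δ^2 ≥ 1/2.
δ ≥ (1/2)^(1/2) ≈ 0.707.

0.707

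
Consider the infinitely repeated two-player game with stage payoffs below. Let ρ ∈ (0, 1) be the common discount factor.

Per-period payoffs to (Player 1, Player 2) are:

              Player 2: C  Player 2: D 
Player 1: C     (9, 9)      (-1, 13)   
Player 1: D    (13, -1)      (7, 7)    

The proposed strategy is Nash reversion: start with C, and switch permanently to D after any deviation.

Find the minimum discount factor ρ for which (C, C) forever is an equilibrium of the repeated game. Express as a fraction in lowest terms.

2/3

One-period gain from deviating is 13 − 9 = 4. The loss is 9 − 7 = 2 in every subsequent period, with present value 2·ρ/(1−ρ).
Deviation is unprofitable when 2·ρ/(1−ρ) ≥ 4, i.e. ρ/(1−ρ) ≥ 2.
Equivalently ρ ≥ 4/(4+2) = 2/3.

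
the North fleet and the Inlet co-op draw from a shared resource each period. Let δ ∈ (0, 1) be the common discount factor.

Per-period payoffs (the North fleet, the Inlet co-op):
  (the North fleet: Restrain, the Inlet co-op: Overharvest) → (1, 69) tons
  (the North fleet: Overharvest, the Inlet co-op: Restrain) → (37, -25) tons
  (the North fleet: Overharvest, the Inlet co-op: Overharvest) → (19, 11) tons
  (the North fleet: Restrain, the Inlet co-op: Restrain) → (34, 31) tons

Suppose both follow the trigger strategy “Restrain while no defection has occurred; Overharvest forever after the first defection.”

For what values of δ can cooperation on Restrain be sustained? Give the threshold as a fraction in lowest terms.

19/29

the North fleet: cooperation gives 34 each period; deviation gives 37 once then 19 forever.
  34/(1−δ) ≥ 37 + 19δ/(1−δ) ⇒ δ ≥ 3/18 = 1/6.
the Inlet co-op: cooperation gives 31 each period; deviation gives 69 once then 11 forever.
  δ ≥ 38/58 = 19/29.
Both must hold, so the binding constraint is the Inlet co-op's: δ ≥ 19/29.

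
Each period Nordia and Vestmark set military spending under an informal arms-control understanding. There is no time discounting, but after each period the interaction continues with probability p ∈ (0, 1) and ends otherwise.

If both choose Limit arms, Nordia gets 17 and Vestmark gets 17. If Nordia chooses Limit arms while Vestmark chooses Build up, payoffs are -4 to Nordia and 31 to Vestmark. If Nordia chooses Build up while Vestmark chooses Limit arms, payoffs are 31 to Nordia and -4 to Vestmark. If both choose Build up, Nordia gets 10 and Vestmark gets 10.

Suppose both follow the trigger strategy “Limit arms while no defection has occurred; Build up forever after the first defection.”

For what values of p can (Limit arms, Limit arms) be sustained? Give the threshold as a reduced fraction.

2/3

Expected cooperation value is 17 + p·17 + p²·17 + … = 17/(1−p); deviation gives 31 + p·10/(1−p).
17 ≥ 31(1−p) + 10p ⇒ 21p ≥ 14 ⇒ p ≥ 14/21 = 2/3.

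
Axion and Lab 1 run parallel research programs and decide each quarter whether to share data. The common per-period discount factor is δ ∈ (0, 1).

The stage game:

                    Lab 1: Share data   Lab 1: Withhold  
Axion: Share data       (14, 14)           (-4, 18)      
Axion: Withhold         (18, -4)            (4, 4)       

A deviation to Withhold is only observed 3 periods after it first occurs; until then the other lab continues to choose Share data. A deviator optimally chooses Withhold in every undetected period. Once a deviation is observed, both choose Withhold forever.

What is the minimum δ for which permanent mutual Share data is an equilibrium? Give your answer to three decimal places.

0.659

A deviator earns 18 for 3 periods, then 4 forever; cooperating earns 14 forever. Multiplying the IC by (1−δ):
14 ≥ 18(1−δ^3) + 4δ^3, so 14·δ^3 ≥ 4 and δ^3 ≥ 2/7.
δ ≥ (2/7)^(1/3) ≈ 0.659.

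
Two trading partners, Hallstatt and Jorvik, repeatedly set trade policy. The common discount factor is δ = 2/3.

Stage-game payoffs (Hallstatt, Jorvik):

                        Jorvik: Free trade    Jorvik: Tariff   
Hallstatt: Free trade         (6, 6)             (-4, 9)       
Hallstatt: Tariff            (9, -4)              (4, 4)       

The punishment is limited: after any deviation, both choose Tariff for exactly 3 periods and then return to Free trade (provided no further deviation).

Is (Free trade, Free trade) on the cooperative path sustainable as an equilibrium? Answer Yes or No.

No

Comparing payoff streams over the 4 periods until play realigns: cooperate → 6(1+δ+…+δ^3); deviate → 9 + 4(δ+…+δ^3).
Cooperation is sustained iff (6−4)(δ+…+δ^3) ≥ 9−6.
δ+…+δ^3 = 2/3·(1−(2/3)^3)/(1−2/3) = 1.4074, and (9−6)/(6−4) = 1.5000.
1.4074 < 1.5000, so cooperation is not sustainable.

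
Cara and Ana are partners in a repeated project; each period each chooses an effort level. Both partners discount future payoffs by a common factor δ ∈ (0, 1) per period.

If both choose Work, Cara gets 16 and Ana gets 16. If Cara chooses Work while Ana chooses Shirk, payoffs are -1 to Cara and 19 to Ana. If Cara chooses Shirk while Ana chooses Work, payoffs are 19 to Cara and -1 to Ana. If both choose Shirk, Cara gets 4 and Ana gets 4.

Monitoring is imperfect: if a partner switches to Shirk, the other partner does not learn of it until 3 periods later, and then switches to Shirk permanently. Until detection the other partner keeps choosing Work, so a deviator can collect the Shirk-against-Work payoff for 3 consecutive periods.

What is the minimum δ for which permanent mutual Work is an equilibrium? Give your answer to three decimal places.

The best deviation is to choose Shirk for all 3 undetected periods, earning 19 each, then 4 forever once detected.
Deviation value: 19(1−δ^3)/(1−δ) + 4δ^3/(1−δ); cooperation value: 16/(1−δ).
IC: 16 ≥ 19(1−δ^3) + 4δ^3 = 19 − 15δ^3.
So δ^3 ≥ 3/15 = 1/5, giving δ ≥ (1/5)^(1/3) ≈ 0.585.

0.585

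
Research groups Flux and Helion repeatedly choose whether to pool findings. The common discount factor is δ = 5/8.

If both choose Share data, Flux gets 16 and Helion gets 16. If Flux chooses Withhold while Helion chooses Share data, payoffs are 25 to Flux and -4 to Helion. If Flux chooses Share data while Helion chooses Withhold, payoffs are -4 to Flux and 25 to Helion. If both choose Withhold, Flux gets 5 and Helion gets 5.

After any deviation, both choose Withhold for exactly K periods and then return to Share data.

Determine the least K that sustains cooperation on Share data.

IC: δ(1−δ^K)/(1−δ) ≥ (25−16)/(16−5) = 9/11.
With δ = 5/8: need 1 − δ^K ≥ 9/11·(1−5/8)/(5/8), i.e. δ^K ≤ 0.5091.
Since (5/8)^1 = 0.6250 and (5/8)^2 = 0.3906, the smallest such K is 2.

2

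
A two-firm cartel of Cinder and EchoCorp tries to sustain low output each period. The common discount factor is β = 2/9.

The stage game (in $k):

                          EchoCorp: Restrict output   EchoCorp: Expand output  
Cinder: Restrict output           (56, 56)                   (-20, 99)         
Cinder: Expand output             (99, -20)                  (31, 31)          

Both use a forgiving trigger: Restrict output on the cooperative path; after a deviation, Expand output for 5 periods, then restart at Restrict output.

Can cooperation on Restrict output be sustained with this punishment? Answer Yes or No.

No

IC: β+…+β^5 ≥ (99−56)/(56−31) = 43/25.
At β = 2/9: partial sum = 0.2856 < 1.7200. Cooperation not sustainable.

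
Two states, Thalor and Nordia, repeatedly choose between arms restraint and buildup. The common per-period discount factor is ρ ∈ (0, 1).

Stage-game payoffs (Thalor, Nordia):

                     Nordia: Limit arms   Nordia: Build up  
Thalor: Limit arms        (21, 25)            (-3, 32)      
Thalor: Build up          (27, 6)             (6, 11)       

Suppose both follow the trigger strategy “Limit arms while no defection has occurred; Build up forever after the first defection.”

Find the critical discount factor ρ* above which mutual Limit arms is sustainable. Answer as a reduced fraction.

Thalor's threshold: (27−21)/(27−6) = 2/7.
Nordia's threshold: (32−25)/(32−11) = 1/3.
2/7 < 1/3, so Nordia binds and ρ* = 1/3.

1/3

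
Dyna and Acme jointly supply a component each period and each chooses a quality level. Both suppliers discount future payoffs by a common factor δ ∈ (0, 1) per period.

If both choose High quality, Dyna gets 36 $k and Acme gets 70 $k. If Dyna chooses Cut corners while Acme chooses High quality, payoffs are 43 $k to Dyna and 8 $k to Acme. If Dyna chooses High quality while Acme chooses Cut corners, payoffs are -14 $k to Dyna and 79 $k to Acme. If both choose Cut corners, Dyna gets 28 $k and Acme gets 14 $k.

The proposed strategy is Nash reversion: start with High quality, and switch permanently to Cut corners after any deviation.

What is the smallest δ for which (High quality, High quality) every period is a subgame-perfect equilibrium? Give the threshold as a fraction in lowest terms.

For Dyna: deviation gain 43−36 = 7, per-period punishment loss 36−28 = 8. IC gives δ ≥ 7/15.
For Acme: gain 9, loss 56 per period, so δ ≥ 9/65.
The tighter constraint is Dyna's, so cooperation needs δ ≥ 7/15.

7/15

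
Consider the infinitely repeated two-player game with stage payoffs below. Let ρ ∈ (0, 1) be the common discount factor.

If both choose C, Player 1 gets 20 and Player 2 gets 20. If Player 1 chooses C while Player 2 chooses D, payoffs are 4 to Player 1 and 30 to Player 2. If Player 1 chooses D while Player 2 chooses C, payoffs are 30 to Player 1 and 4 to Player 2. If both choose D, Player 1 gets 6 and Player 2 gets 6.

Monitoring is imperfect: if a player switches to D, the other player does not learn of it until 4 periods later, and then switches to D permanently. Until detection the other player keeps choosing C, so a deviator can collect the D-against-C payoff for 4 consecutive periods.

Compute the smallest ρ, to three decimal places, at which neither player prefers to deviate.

0.803

The best deviation is to choose D for all 4 undetected periods, earning 30 each, then 6 forever once detected.
Deviation value: 30(1−ρ^4)/(1−ρ) + 6ρ^4/(1−ρ); cooperation value: 20/(1−ρ).
IC: 20 ≥ 30(1−ρ^4) + 6ρ^4 = 30 − 24ρ^4.
So ρ^4 ≥ 10/24 = 5/12, giving ρ ≥ (5/12)^(1/4) ≈ 0.803.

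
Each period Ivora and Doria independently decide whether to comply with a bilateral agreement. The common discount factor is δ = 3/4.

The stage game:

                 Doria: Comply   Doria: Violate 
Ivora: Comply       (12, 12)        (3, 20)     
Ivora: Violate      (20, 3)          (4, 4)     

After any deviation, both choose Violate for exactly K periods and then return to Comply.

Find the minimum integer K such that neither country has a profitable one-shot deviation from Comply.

2

IC: δ(1−δ^K)/(1−δ) ≥ (20−12)/(12−4) = 1.
With δ = 3/4: need 1 − δ^K ≥ 1·(1−3/4)/(3/4), i.e. δ^K ≤ 0.6667.
Since (3/4)^1 = 0.7500 and (3/4)^2 = 0.5625, the smallest such K is 2.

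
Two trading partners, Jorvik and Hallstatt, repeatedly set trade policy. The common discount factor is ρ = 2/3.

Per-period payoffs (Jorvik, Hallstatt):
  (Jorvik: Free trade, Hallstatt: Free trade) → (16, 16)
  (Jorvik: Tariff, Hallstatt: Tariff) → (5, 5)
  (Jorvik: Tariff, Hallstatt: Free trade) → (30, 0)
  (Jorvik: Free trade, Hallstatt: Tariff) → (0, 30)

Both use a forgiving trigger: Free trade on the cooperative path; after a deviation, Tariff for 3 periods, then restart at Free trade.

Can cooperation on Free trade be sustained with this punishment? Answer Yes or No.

Yes

Comparing payoff streams over the 4 periods until play realigns: cooperate → 16(1+ρ+…+ρ^3); deviate → 30 + 5(ρ+…+ρ^3).
Cooperation is sustained iff (16−5)(ρ+…+ρ^3) ≥ 30−16.
ρ+…+ρ^3 = 2/3·(1−(2/3)^3)/(1−2/3) = 1.4074, and (30−16)/(16−5) = 1.2727.
1.4074 ≥ 1.2727, so cooperation is sustainable.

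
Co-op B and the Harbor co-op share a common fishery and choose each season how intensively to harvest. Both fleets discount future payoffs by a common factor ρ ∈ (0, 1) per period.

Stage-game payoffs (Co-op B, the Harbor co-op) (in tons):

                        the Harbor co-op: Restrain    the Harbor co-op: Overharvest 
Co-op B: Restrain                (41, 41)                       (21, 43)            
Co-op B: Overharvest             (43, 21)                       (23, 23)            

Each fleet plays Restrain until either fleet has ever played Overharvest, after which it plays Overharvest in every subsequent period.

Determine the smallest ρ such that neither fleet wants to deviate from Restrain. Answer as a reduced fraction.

1/10

Under grim trigger the critical discount factor is (T−C)/(T−P) with T = 43, C = 41, P = 23.
ρ* = (43−41)/(43−23) = 2/20 = 1/10.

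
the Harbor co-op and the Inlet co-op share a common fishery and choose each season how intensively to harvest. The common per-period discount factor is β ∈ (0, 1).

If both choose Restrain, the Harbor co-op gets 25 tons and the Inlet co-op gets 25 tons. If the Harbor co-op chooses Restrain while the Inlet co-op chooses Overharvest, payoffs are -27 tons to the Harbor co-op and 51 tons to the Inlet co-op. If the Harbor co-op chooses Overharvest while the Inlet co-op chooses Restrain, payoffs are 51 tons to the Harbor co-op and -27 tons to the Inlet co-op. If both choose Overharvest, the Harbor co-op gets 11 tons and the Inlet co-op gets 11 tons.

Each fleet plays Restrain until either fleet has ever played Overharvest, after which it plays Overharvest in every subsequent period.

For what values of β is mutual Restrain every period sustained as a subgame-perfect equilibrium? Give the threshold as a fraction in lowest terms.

25/(1−β) ≥ 51 + 11β/(1−β)
25 ≥ 51 − 40β
β ≥ 26/40 = 13/20.

13/20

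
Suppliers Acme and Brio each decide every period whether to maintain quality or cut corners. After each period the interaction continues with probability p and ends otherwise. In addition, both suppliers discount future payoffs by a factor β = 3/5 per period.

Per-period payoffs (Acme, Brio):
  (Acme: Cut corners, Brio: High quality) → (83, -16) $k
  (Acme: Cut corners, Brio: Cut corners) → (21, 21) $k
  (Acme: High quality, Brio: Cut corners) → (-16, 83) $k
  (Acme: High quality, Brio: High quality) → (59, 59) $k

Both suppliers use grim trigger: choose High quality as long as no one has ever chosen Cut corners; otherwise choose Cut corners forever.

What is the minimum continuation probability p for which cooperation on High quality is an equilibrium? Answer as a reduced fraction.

With continuation probability p and discount β, the effective per-period discount factor is βp.
Grim-trigger IC: βp ≥ (83−59)/(83−21) = 12/31.
So p ≥ (12/31)/(3/5) = 20/31.

20/31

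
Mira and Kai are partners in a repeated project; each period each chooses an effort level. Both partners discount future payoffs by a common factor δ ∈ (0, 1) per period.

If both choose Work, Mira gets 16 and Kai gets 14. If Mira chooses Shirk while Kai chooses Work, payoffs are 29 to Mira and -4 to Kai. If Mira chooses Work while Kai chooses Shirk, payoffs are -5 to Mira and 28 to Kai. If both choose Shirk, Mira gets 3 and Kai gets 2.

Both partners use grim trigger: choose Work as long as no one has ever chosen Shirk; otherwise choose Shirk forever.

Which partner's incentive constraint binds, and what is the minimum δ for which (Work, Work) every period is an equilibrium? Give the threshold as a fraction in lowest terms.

Kai; δ ≥ 7/13

Mira: cooperation gives 16 each period; deviation gives 29 once then 3 forever.
  16/(1−δ) ≥ 29 + 3δ/(1−δ) ⇒ δ ≥ 13/26 = 1/2.
Kai: cooperation gives 14 each period; deviation gives 28 once then 2 forever.
  δ ≥ 14/26 = 7/13.
Both must hold, so the binding constraint is Kai's: δ ≥ 7/13.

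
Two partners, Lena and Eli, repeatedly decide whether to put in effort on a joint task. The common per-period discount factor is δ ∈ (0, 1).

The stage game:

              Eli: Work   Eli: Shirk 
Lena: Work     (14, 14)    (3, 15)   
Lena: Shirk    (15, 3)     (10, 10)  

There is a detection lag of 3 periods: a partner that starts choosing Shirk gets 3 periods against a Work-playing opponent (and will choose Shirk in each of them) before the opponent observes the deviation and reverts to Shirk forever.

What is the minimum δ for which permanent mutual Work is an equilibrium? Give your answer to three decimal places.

The best deviation is to choose Shirk for all 3 undetected periods, earning 15 each, then 10 forever once detected.
Deviation value: 15(1−δ^3)/(1−δ) + 10δ^3/(1−δ); cooperation value: 14/(1−δ).
IC: 14 ≥ 15(1−δ^3) + 10δ^3 = 15 − 5δ^3.
So δ^3 ≥ 1/5, giving δ ≥ (1/5)^(1/3) ≈ 0.585.

0.585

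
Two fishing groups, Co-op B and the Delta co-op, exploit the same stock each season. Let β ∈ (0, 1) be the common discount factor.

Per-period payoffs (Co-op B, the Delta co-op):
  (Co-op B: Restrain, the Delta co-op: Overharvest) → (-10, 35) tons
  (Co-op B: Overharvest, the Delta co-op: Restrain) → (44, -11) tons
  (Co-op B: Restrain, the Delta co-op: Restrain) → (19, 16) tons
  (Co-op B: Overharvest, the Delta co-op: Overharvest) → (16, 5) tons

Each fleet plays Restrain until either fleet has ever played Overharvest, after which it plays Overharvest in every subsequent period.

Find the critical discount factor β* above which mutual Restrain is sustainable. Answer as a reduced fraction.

25/28

For Co-op B: deviation gain 44−19 = 25, per-period punishment loss 19−16 = 3. IC gives β ≥ 25/28.
For the Delta co-op: gain 19, loss 11 per period, so β ≥ 19/30.
The tighter constraint is Co-op B's, so cooperation needs β ≥ 25/28.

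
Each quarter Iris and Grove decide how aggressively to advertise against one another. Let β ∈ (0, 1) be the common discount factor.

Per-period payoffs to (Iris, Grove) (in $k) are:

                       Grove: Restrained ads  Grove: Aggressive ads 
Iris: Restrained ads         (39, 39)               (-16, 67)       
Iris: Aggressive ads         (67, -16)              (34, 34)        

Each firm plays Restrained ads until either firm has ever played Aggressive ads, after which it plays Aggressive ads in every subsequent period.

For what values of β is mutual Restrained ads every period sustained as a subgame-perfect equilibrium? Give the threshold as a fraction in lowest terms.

28/33

Cooperation forever yields 39 each period: 39/(1−β).
Deviating yields 67 once, then 34 forever: 67 + 34β/(1−β).
No profitable deviation requires 39/(1−β) ≥ 67 + 34β/(1−β).
Multiplying by (1−β): 39 ≥ 67(1−β) + 34β = 67 − 33β.
So 33β ≥ 28, i.e. β ≥ 28/33.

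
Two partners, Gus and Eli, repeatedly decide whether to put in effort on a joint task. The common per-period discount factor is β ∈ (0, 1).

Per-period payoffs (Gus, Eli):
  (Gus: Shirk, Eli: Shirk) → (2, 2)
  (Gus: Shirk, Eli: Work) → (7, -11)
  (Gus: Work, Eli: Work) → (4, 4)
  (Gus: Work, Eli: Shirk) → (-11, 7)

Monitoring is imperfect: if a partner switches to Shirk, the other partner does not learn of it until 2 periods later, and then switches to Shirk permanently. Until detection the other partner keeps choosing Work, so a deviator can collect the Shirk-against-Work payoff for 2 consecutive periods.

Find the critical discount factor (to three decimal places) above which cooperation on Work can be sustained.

0.775

Deviating for the 2 undetected periods gains 7−4 = 3 per period over cooperation, then loses 4−2 = 2 per period forever once punishment starts.
Gain: 3(1 + β + … + β^1); loss: 2·β^2/(1−β).
No profitable deviation ⇔ 3(1−β^2) ≤ 2·β^2, i.e. β^2 ≥ 3/(3+2) = 3/5.
Hence β ≥ (3/5)^(1/2) ≈ 0.775.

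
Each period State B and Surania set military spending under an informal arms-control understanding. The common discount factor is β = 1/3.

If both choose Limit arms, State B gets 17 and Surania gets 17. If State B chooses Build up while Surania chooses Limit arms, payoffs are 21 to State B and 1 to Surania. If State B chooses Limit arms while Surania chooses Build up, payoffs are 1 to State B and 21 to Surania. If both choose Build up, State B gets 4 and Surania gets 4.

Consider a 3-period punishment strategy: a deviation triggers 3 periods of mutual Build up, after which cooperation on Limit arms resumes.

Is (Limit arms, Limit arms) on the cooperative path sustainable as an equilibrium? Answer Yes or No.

Comparing payoff streams over the 4 periods until play realigns: cooperate → 17(1+β+…+β^3); deviate → 21 + 4(β+…+β^3).
Cooperation is sustained iff (17−4)(β+…+β^3) ≥ 21−17.
β+…+β^3 = 1/3·(1−(1/3)^3)/(1−1/3) = 0.4815, and (21−17)/(17−4) = 0.3077.
0.4815 ≥ 0.3077, so cooperation is sustainable.

Yes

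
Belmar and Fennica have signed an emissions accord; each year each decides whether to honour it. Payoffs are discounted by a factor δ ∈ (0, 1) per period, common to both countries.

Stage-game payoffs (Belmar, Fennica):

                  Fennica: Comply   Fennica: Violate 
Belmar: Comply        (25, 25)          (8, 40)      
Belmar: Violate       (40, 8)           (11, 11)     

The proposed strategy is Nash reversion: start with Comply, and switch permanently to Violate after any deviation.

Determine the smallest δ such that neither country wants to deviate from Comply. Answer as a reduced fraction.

15/29

Cooperation forever yields 25 each period: 25/(1−δ).
Deviating yields 40 once, then 11 forever: 40 + 11δ/(1−δ).
No profitable deviation requires 25/(1−δ) ≥ 40 + 11δ/(1−δ).
Multiplying by (1−δ): 25 ≥ 40(1−δ) + 11δ = 40 − 29δ.
So 29δ ≥ 15, i.e. δ ≥ 15/29.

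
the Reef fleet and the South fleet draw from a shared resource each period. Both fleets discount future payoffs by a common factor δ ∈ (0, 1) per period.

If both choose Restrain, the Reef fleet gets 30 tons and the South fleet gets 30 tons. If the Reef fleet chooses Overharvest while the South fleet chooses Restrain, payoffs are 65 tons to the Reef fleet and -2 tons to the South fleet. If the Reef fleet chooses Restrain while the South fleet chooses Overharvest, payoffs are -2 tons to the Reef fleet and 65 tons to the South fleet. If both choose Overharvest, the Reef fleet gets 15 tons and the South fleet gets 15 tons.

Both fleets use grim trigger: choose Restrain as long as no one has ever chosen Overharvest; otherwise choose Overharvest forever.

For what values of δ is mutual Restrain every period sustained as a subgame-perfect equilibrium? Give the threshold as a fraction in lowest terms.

Under grim trigger the critical discount factor is (T−C)/(T−P) with T = 65, C = 30, P = 15.
δ* = (65−30)/(65−15) = 35/50 = 7/10.

7/10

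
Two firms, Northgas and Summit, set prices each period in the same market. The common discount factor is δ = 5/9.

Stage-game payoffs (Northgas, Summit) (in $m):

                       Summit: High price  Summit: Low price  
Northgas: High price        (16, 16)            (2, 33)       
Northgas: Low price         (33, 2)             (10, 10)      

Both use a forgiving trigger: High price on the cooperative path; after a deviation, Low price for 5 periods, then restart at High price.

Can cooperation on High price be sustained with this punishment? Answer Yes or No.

A one-shot deviation gives 33 now, then 10 for 5 periods, then back to 16.
Gain from deviating: (33−16) today; loss: (16−10) in each of the next 5 periods.
No-deviation condition: (16−10)(δ+…+δ^5) ≥ 33−16, i.e. δ+…+δ^5 ≥ 17/6.
At δ = 5/9: δ+…+δ^5 = 1.1838 < 2.8333.
So cooperation is not sustainable.

No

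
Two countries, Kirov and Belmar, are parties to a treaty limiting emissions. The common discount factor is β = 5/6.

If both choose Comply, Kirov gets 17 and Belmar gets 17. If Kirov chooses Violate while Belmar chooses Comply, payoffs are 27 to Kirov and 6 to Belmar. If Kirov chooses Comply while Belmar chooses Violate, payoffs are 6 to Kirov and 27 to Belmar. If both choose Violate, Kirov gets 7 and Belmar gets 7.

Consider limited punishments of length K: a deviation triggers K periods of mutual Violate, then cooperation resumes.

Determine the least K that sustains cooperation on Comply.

2

No profitable deviation requires (17−7)(β+…+β^K) ≥ 27−17, i.e. β+…+β^K ≥ 1 ≈ 1.0000.
With β = 5/6, the partial sums are K=1: 0.8333, K=2: 1.5278.
K = 2 is the first length at which the sum reaches 1.0000.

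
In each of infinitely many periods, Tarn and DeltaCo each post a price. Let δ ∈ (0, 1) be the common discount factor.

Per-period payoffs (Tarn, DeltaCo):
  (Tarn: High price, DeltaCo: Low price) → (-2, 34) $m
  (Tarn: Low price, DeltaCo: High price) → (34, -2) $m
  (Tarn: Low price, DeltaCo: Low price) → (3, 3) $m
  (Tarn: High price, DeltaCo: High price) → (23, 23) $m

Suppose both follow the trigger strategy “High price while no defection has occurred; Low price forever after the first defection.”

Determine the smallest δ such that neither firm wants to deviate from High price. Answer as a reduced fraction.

One-period gain from deviating is 34 − 23 = 11. The loss is 23 − 3 = 20 in every subsequent period, with present value 20·δ/(1−δ).
Deviation is unprofitable when 20·δ/(1−δ) ≥ 11, i.e. δ/(1−δ) ≥ 11/20.
Equivalently δ ≥ 11/(11+20) = 11/31.

11/31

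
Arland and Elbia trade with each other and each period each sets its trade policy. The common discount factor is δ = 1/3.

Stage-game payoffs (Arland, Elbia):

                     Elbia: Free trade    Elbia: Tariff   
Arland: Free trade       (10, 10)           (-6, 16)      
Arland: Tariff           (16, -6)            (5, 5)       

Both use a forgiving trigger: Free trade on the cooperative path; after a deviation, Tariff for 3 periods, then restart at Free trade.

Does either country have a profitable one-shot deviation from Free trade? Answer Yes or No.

IC: δ+…+δ^3 ≥ (16−10)/(10−5) = 6/5.
At δ = 1/3: partial sum = 0.4815 < 1.2000. Cooperation not sustainable.

Yes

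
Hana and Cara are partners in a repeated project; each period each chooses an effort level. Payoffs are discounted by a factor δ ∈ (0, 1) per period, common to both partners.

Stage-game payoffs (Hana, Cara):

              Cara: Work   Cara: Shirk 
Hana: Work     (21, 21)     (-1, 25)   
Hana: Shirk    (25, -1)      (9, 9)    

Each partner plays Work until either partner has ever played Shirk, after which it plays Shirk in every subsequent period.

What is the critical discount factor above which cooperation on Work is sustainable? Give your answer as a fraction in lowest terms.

One-period gain from deviating is 25 − 21 = 4. The loss is 21 − 9 = 12 in every subsequent period, with present value 12·δ/(1−δ).
Deviation is unprofitable when 12·δ/(1−δ) ≥ 4, i.e. δ/(1−δ) ≥ 1/3.
Equivalently δ ≥ 4/(4+12) = 1/4.

1/4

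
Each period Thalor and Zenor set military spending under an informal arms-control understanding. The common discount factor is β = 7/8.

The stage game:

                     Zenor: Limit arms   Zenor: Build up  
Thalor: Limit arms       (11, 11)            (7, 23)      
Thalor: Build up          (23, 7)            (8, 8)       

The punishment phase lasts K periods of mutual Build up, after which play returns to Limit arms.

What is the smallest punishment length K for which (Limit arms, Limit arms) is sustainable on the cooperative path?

7

Need Σ_{k=1}^{K} β^k ≥ (23−11)/(11−8) = 4.0000 at β = 7/8.
At K = 6 the sum is 3.8584 < 4.0000; at K = 7 it is 4.2511 ≥ 4.0000.
So the minimum punishment length is K = 7.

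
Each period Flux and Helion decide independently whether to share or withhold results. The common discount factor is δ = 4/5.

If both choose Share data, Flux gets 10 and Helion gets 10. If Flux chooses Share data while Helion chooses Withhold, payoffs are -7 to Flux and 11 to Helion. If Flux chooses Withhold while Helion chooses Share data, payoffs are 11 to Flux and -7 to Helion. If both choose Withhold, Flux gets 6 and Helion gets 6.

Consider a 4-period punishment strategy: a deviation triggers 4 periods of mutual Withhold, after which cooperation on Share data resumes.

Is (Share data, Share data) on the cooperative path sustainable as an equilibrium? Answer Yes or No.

Comparing payoff streams over the 5 periods until play realigns: cooperate → 10(1+δ+…+δ^4); deviate → 11 + 6(δ+…+δ^4).
Cooperation is sustained iff (10−6)(δ+…+δ^4) ≥ 11−10.
δ+…+δ^4 = 4/5·(1−(4/5)^4)/(1−4/5) = 2.3616, and (11−10)/(10−6) = 0.2500.
2.3616 ≥ 0.2500, so cooperation is sustainable.

Yes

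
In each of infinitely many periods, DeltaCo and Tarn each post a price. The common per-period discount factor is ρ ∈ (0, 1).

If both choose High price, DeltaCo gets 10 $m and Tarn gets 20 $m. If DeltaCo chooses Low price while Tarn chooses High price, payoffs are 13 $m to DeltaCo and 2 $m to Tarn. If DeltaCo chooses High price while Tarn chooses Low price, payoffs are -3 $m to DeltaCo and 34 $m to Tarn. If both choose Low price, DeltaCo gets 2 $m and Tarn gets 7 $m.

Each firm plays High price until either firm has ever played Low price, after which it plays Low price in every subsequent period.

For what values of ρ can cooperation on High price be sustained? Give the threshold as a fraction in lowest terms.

DeltaCo: cooperation gives 10 each period; deviation gives 13 once then 2 forever.
  10/(1−ρ) ≥ 13 + 2ρ/(1−ρ) ⇒ ρ ≥ 3/11.
Tarn: cooperation gives 20 each period; deviation gives 34 once then 7 forever.
  ρ ≥ 14/27.
Both must hold, so the binding constraint is Tarn's: ρ ≥ 14/27.

14/27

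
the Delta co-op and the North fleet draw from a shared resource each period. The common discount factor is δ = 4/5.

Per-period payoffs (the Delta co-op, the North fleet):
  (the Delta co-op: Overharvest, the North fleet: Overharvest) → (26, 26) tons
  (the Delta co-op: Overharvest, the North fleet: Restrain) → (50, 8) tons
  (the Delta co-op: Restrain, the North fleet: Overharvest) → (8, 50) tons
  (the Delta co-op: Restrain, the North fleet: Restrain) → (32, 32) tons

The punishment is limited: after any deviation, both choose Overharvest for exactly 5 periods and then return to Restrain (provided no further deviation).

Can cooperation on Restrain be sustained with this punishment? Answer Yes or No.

IC: δ+…+δ^5 ≥ (50−32)/(32−26) = 3.
At δ = 4/5: partial sum = 2.6893 < 3.0000. Cooperation not sustainable.

No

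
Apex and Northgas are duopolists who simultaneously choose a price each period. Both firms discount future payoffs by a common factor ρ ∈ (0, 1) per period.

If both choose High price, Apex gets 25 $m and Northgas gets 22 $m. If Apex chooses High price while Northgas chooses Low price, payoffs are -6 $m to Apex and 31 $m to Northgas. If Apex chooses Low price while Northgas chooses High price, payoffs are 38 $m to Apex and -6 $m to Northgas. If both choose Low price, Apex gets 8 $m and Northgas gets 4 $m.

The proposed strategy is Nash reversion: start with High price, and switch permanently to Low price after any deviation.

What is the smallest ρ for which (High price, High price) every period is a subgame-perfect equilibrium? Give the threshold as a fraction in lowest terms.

Apex: cooperation gives 25 each period; deviation gives 38 once then 8 forever.
  25/(1−ρ) ≥ 38 + 8ρ/(1−ρ) ⇒ ρ ≥ 13/30.
Northgas: cooperation gives 22 each period; deviation gives 31 once then 4 forever.
  ρ ≥ 9/27 = 1/3.
Both must hold, so the binding constraint is Apex's: ρ ≥ 13/30.

13/30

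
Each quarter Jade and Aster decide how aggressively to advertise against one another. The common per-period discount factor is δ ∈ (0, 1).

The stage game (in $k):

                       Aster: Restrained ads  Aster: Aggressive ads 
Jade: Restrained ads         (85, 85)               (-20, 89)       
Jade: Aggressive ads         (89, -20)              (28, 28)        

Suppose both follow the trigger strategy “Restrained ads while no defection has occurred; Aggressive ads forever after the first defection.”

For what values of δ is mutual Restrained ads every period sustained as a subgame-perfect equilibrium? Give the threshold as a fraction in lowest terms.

85/(1−δ) ≥ 89 + 28δ/(1−δ)
85 ≥ 89 − 61δ
δ ≥ 4/61.

4/61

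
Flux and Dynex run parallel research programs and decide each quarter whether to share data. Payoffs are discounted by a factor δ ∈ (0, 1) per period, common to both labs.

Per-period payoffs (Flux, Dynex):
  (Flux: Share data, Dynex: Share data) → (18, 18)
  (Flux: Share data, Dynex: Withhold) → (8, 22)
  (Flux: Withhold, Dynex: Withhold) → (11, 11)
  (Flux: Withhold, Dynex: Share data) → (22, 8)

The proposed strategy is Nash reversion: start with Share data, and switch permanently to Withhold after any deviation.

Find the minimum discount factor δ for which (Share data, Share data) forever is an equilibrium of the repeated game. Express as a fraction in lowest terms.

4/11

One-period gain from deviating is 22 − 18 = 4. The loss is 18 − 11 = 7 in every subsequent period, with present value 7·δ/(1−δ).
Deviation is unprofitable when 7·δ/(1−δ) ≥ 4, i.e. δ/(1−δ) ≥ 4/7.
Equivalently δ ≥ 4/(4+7) = 4/11.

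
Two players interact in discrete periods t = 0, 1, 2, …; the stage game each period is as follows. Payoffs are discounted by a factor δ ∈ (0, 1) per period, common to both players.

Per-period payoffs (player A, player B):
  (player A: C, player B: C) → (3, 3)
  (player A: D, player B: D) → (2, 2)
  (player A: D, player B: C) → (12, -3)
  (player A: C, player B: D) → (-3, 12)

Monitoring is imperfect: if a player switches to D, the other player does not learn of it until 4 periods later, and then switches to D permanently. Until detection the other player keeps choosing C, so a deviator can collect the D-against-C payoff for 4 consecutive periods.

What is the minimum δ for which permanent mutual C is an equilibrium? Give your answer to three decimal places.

0.974

The best deviation is to choose D for all 4 undetected periods, earning 12 each, then 2 forever once detected.
Deviation value: 12(1−δ^4)/(1−δ) + 2δ^4/(1−δ); cooperation value: 3/(1−δ).
IC: 3 ≥ 12(1−δ^4) + 2δ^4 = 12 − 10δ^4.
So δ^4 ≥ 9/10, giving δ ≥ (9/10)^(1/4) ≈ 0.974.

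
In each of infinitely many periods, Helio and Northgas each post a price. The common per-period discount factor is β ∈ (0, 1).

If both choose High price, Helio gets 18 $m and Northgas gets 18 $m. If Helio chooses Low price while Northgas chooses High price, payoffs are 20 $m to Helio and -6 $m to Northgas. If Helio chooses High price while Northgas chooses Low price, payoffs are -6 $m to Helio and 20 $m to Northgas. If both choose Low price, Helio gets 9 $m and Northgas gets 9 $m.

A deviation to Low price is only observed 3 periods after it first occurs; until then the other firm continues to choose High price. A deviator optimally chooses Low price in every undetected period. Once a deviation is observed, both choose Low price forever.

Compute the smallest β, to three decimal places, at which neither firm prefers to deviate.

The best deviation is to choose Low price for all 3 undetected periods, earning 20 each, then 9 forever once detected.
Deviation value: 20(1−β^3)/(1−β) + 9β^3/(1−β); cooperation value: 18/(1−β).
IC: 18 ≥ 20(1−β^3) + 9β^3 = 20 − 11β^3.
So β^3 ≥ 2/11, giving β ≥ (2/11)^(1/3) ≈ 0.567.

0.567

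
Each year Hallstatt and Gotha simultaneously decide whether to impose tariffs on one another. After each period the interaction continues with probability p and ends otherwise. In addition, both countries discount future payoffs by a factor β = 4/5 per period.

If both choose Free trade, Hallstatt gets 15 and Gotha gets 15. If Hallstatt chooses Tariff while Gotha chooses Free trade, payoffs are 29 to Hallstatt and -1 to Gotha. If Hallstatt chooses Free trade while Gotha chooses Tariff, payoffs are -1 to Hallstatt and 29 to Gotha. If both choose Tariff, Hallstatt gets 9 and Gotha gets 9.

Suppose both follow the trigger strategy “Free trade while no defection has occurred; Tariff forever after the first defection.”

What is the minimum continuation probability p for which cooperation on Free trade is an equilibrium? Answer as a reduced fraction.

With continuation probability p and discount β, the effective per-period discount factor is βp.
Grim-trigger IC: βp ≥ (29−15)/(29−9) = 7/10.
So p ≥ (7/10)/(4/5) = 7/8.

7/8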